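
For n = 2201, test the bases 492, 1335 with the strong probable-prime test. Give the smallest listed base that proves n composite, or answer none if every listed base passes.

none

n − 1 = 2200 = 2^3 · 275, so s = 3 and d = 275.
Base 492: x_0 = 492^275 mod 2201 = 2200. x_0 = 2200 ≡ −1, so 492 is not a witness.
Base 1335: x_0 = 1335^275 mod 2201 = 1. x_0 = 1, so 1335 is not a witness.
No listed base is a witness for 2201.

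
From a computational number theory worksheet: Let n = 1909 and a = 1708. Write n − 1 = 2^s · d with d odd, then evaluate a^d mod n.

n − 1 = 1908 = 2^2 · 477, so s = 2 and d = 477.
1708^477 mod 1909 = 422.

422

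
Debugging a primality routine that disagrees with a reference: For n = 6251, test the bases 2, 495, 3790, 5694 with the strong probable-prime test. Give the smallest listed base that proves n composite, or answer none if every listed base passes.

n − 1 = 6250 = 2^1 · 3125, so s = 1 and d = 3125.
Base 2: x_0 = 2^3125 mod 6251 = 53. x_0 ∉ {1, 6250} and s = 1, so 2 is a Miller–Rabin witness and 6251 is composite.
Base 495: x_0 = 495^3125 mod 6251 = 3440. x_0 ∉ {1, 6250} and s = 1, so 495 is a Miller–Rabin witness and 6251 is composite.
Base 3790: x_0 = 3790^3125 mod 6251 = 4527. x_0 ∉ {1, 6250} and s = 1, so 3790 is a Miller–Rabin witness and 6251 is composite.
Base 5694: x_0 = 5694^3125 mod 6251 = 2434. x_0 ∉ {1, 6250} and s = 1, so 5694 is a Miller–Rabin witness and 6251 is composite.
The smallest witness among the given bases is 2.

2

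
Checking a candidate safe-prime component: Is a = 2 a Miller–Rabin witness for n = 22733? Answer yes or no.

yes

n − 1 = 22732 = 2^2 · 5683, so s = 2 and d = 5683.
By repeated squaring, 2^5683 ≡ 2604 (mod 22733).
x_0 = 2^5683 mod 22733 = 2604.
x_0 is neither 1 nor 22732, so continue squaring.
x_1 = 2604^2 mod 22733 = 6382.
Reached i = s−1 = 1 without hitting −1: 2 is a Miller–Rabin witness and 22733 is composite.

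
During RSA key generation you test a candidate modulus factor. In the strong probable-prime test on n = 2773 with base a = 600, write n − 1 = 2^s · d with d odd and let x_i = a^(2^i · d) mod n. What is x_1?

695

n − 1 = 2772 = 2^2 · 693, so s = 2 and d = 693.
x_0 = 600^693 mod 2773 = 1160.
x_1 = 1160^2 mod 2773 = 695.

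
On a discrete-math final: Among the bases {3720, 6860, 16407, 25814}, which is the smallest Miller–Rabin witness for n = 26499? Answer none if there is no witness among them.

3720

n − 1 = 26498 = 2^1 · 13249, so s = 1 and d = 13249.
Base 3720: x_0 = 3720^13249 mod 26499 = 14889. x_0 ∉ {1, 26498} and s = 1, so 3720 is a Miller–Rabin witness and 26499 is composite.
Base 6860: x_0 = 6860^13249 mod 26499 = 21095. x_0 ∉ {1, 26498} and s = 1, so 6860 is a Miller–Rabin witness and 26499 is composite.
Base 16407: x_0 = 16407^13249 mod 26499 = 5238. x_0 ∉ {1, 26498} and s = 1, so 16407 is a Miller–Rabin witness and 26499 is composite.
Base 25814: x_0 = 25814^13249 mod 26499 = 18806. x_0 ∉ {1, 26498} and s = 1, so 25814 is a Miller–Rabin witness and 26499 is composite.
The smallest witness among the given bases is 3720.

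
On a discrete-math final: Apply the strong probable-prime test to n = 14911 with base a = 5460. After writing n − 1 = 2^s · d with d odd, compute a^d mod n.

n − 1 = 14910 = 2^1 · 7455, so s = 1 and d = 7455.
Repeated squaring mod 14911: 5460^1 ≡ 5460, 5460^2 ≡ 4511, 5460^4 ≡ 10517, 5460^8 ≡ 12402, 5460^16 ≡ 2639, 5460^32 ≡ 884, 5460^64 ≡ 6084, 5460^128 ≡ 5954, 5460^256 ≡ 6669, 5460^512 ≡ 10959, 5460^1024 ≡ 6487, 5460^2048 ≡ 2327, 5460^4096 ≡ 2236.
7455 = 4096 + 2048 + 1024 + 256 + 16 + 8 + 4 + 2 + 1, so 5460^7455 ≡ 2236·2327·6487·6669·2639·12402·10517·4511·5460 ≡ 11037 (mod 14911).

11037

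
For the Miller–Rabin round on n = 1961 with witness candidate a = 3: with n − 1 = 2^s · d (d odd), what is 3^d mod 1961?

509

n − 1 = 1960 = 2^3 · 245, so s = 3 and d = 245.
3^245 mod 1961 = 509.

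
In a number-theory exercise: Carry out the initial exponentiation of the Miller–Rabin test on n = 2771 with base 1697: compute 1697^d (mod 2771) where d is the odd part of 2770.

n − 1 = 2770 = 2^1 · 1385, so s = 1 and d = 1385.
1697^1385 mod 2771 = 1261.

1261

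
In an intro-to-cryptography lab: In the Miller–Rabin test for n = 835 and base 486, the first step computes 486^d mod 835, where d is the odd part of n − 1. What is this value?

726

n − 1 = 834 = 2^1 · 417, so s = 1 and d = 417.
Repeated squaring mod 835: 486^1 ≡ 486, 486^2 ≡ 726, 486^4 ≡ 191, 486^8 ≡ 576, 486^16 ≡ 281, 486^32 ≡ 471, 486^64 ≡ 566, 486^128 ≡ 551, 486^256 ≡ 496.
417 = 256 + 128 + 32 + 1, so 486^417 ≡ 496·551·471·486 ≡ 726 (mod 835).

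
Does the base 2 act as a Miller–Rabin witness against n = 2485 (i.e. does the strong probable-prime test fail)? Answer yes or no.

yes

n − 1 = 2484 = 2^2 · 621, so s = 2 and d = 621.
x_0 = 2^621 mod 2485 = 232.
x_0 is neither 1 nor 2484, so continue squaring.
x_1 = 232^2 mod 2485 = 1639.
Reached i = s−1 = 1 without hitting −1: 2 is a Miller–Rabin witness and 2485 is composite.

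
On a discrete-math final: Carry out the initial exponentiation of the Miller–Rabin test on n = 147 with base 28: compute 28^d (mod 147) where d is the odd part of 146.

49

n − 1 = 146 = 2^1 · 73, so s = 1 and d = 73.
28^73 mod 147 = 49.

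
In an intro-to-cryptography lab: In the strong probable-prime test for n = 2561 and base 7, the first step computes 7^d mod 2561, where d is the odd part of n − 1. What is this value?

1441

n − 1 = 2560 = 2^9 · 5, so s = 9 and d = 5.
7^5 mod 2561 = 1441.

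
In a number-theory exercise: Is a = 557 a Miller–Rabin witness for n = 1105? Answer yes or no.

n − 1 = 1104 = 2^4 · 69, so s = 4 and d = 69.
x_0 = 557^69 mod 1105 = 47.
x_0 is neither 1 nor 1104, so continue squaring.
x_1 = 47^2 mod 1105 = 1104.
x_1 ≡ −1, so 557 is not a witness.

no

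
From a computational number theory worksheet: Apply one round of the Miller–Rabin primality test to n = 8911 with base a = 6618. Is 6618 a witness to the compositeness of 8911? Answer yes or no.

yes

n − 1 = 8910 = 2^1 · 4455, so s = 1 and d = 4455.
x_0 = 6618^4455 mod 8911 = 2813.
x_0 ∉ {1, 8910} and s = 1, so 6618 is a Miller–Rabin witness and 8911 is composite.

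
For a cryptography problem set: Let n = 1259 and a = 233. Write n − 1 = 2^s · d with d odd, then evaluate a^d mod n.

n − 1 = 1258 = 2^1 · 629, so s = 1 and d = 629.
Repeated squaring mod 1259: 233^1 ≡ 233, 233^2 ≡ 152, 233^4 ≡ 442, 233^8 ≡ 219, 233^16 ≡ 119, 233^32 ≡ 312, 233^64 ≡ 401, 233^128 ≡ 908, 233^256 ≡ 1078, 233^512 ≡ 27.
629 = 512 + 64 + 32 + 16 + 4 + 1, so 233^629 ≡ 27·401·312·119·442·233 ≡ 1258 (mod 1259).

1258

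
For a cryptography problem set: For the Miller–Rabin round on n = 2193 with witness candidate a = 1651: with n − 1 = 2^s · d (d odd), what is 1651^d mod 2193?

n − 1 = 2192 = 2^4 · 137, so s = 4 and d = 137.
1651^137 mod 2193 = 325.

325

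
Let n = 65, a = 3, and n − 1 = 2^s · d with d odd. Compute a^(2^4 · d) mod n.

n − 1 = 64 = 2^6 · 1, so s = 6 and d = 1.
x_0 = 3^1 mod 65 = 3.
x_1 = 3^2 mod 65 = 9.
x_2 = 9^2 mod 65 = 16.
x_3 = 16^2 mod 65 = 61.
x_4 = 61^2 mod 65 = 16.

16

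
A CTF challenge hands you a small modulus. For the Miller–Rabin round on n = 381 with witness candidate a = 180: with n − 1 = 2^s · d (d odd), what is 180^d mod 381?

n − 1 = 380 = 2^2 · 95, so s = 2 and d = 95.
180^95 mod 381 = 57.

57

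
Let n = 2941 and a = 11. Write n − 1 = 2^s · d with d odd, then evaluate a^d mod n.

1833

n − 1 = 2940 = 2^2 · 735, so s = 2 and d = 735.
Repeated squaring mod 2941: 11^1 ≡ 11, 11^2 ≡ 121, 11^4 ≡ 2877, 11^8 ≡ 1155, 11^16 ≡ 1752, 11^32 ≡ 2041, 11^64 ≡ 1225, 11^128 ≡ 715, 11^256 ≡ 2432, 11^512 ≡ 273.
735 = 512 + 128 + 64 + 16 + 8 + 4 + 2 + 1, so 11^735 ≡ 273·715·1225·1752·1155·2877·121·11 ≡ 1833 (mod 2941).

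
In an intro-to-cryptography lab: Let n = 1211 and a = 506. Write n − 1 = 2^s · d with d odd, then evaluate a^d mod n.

n − 1 = 1210 = 2^1 · 605, so s = 1 and d = 605.
506^605 mod 1211 = 571.

571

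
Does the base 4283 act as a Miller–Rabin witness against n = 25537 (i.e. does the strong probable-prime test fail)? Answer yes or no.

n − 1 = 25536 = 2^6 · 399, so s = 6 and d = 399.
By repeated squaring, 4283^399 ≡ 14873 (mod 25537).
x_0 = 4283^399 mod 25537 = 14873.
x_0 is neither 1 nor 25536, so continue squaring.
x_1 = 14873^2 mod 25537 = 4635.
x_2 = 4635^2 mod 25537 = 6608.
x_3 = 6608^2 mod 25537 = 22931.
x_4 = 22931^2 mod 25537 = 23931.
x_5 = 23931^2 mod 25537 = 25536.
x_5 ≡ −1, so 4283 is not a witness.

no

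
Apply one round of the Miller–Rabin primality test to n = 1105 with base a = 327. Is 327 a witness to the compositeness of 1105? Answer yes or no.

no

n − 1 = 1104 = 2^4 · 69, so s = 4 and d = 69.
x_0 = 327^69 mod 1105 = 837.
x_0 is neither 1 nor 1104, so continue squaring.
x_1 = 837^2 mod 1105 = 1104.
x_1 ≡ −1, so 327 is not a witness.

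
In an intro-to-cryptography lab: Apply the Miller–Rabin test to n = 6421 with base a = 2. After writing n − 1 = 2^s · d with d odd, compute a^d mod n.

n − 1 = 6420 = 2^2 · 1605, so s = 2 and d = 1605.
2^1605 mod 6421 = 825.

825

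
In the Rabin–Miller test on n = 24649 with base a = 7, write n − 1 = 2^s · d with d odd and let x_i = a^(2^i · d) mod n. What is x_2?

5810

n − 1 = 24648 = 2^3 · 3081, so s = 3 and d = 3081.
By repeated squaring, 7^3081 ≡ 22266 (mod 24649).
x_0 = 22266.
x_1 = 22266^2 mod 24649 = 9419.
x_2 = 9419^2 mod 24649 = 5810.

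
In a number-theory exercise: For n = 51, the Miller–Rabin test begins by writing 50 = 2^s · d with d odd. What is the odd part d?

25

Halving: 50 → 25; 25 is odd.
So 50 = 2^1 · 25.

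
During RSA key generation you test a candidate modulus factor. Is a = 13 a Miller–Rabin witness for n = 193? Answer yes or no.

n − 1 = 192 = 2^6 · 3, so s = 6 and d = 3.
x_0 = 13^3 mod 193 = 74.
x_0 is neither 1 nor 192, so continue squaring.
x_1 = 74^2 mod 193 = 72.
x_2 = 72^2 mod 193 = 166.
x_3 = 166^2 mod 193 = 150.
x_4 = 150^2 mod 193 = 112.
x_5 = 112^2 mod 193 = 192.
x_5 ≡ −1, so 13 is not a witness.

no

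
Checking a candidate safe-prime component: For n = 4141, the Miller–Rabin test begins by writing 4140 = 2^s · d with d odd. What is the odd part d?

Halving: 4140 → 2070 → 1035; 1035 is odd.
So 4140 = 2^2 · 1035.

1035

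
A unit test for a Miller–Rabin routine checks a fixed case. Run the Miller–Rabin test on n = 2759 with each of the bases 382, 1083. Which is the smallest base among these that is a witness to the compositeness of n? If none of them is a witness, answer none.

382

n − 1 = 2758 = 2^1 · 1379, so s = 1 and d = 1379.
Base 382: x_0 = 382^1379 mod 2759 = 2291. x_0 ∉ {1, 2758} and s = 1, so 382 is a Miller–Rabin witness and 2759 is composite.
Base 1083: x_0 = 1083^1379 mod 2759 = 1410. x_0 ∉ {1, 2758} and s = 1, so 1083 is a Miller–Rabin witness and 2759 is composite.
The smallest witness among the given bases is 382.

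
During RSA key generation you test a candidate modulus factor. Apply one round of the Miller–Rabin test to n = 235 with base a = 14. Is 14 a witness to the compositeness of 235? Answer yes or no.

yes

n − 1 = 234 = 2^1 · 117, so s = 1 and d = 117.
x_0 = 14^117 mod 235 = 149.
x_0 ∉ {1, 234} and s = 1, so 14 is a Miller–Rabin witness and 235 is composite.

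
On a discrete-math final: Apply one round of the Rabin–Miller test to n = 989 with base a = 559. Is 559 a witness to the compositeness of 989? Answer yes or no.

yes

n − 1 = 988 = 2^2 · 247, so s = 2 and d = 247.
x_0 = 559^247 mod 989 = 86.
x_0 is neither 1 nor 988, so continue squaring.
x_1 = 86^2 mod 989 = 473.
Reached i = s−1 = 1 without hitting −1: 559 is a Miller–Rabin witness and 989 is composite.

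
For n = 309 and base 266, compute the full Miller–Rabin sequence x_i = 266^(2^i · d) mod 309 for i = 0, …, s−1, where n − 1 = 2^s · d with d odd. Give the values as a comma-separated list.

242, 163

n − 1 = 308 = 2^2 · 77, so s = 2 and d = 77.
x_0 = 266^77 mod 309 = 242.
x_1 = 242^2 mod 309 = 163.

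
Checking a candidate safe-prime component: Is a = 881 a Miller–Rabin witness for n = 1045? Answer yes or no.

n − 1 = 1044 = 2^2 · 261, so s = 2 and d = 261.
x_0 = 881^261 mod 1045 = 1.
x_0 = 1, so 881 is not a witness.

no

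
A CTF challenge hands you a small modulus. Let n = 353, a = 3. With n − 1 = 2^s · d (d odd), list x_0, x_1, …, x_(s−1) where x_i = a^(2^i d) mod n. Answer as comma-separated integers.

294, 304, 283, 311, 352

n − 1 = 352 = 2^5 · 11, so s = 5 and d = 11.
x_0 = 3^11 mod 353 = 294.
x_1 = 294^2 mod 353 = 304.
x_2 = 304^2 mod 353 = 283.
x_3 = 283^2 mod 353 = 311.
x_4 = 311^2 mod 353 = 352.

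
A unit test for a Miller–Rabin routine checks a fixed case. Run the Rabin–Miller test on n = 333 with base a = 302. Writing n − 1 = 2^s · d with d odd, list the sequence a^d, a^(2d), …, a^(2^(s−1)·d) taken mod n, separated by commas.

n − 1 = 332 = 2^2 · 83, so s = 2 and d = 83.
x_0 = 302^83 mod 333 = 290.
x_1 = 290^2 mod 333 = 184.

290, 184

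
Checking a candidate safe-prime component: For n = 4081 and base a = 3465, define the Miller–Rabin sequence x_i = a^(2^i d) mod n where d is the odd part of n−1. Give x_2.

3542

n − 1 = 4080 = 2^4 · 255, so s = 4 and d = 255.
x_0 = 3465^255 mod 4081 = 385.
x_1 = 385^2 mod 4081 = 1309.
x_2 = 1309^2 mod 4081 = 3542.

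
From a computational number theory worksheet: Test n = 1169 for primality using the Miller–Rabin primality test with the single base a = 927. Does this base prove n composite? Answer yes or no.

n − 1 = 1168 = 2^4 · 73, so s = 4 and d = 73.
By repeated squaring, 927^73 ≡ 703 (mod 1169).
x_0 = 927^73 mod 1169 = 703.
x_0 is neither 1 nor 1168, so continue squaring.
x_1 = 703^2 mod 1169 = 891.
x_2 = 891^2 mod 1169 = 130.
x_3 = 130^2 mod 1169 = 534.
Reached i = s−1 = 3 without hitting −1: 927 is a Miller–Rabin witness and 1169 is composite.

yes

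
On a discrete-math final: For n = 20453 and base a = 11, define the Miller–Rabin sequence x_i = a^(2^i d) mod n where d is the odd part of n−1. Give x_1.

n − 1 = 20452 = 2^2 · 5113, so s = 2 and d = 5113.
x_0 = 11^5113 mod 20453 = 19585.
x_1 = 19585^2 mod 20453 = 17116.

17116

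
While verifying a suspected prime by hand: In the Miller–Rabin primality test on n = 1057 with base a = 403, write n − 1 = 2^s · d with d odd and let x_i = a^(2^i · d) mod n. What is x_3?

n − 1 = 1056 = 2^5 · 33, so s = 5 and d = 33.
x_0 = 403^33 mod 1057 = 1037.
x_1 = 1037^2 mod 1057 = 400.
x_2 = 400^2 mod 1057 = 393.
x_3 = 393^2 mod 1057 = 127.

127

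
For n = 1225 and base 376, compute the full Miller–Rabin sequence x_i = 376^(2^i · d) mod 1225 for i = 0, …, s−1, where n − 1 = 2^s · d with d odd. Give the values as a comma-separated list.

n − 1 = 1224 = 2^3 · 153, so s = 3 and d = 153.
x_0 = 376^153 mod 1225 = 776.
x_1 = 776^2 mod 1225 = 701.
x_2 = 701^2 mod 1225 = 176.

776, 701, 176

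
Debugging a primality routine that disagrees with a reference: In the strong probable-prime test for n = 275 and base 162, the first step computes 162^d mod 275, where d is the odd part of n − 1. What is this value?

167

n − 1 = 274 = 2^1 · 137, so s = 1 and d = 137.
Repeated squaring mod 275: 162^1 ≡ 162, 162^2 ≡ 119, 162^4 ≡ 136, 162^8 ≡ 71, 162^16 ≡ 91, 162^32 ≡ 31, 162^64 ≡ 136, 162^128 ≡ 71.
137 = 128 + 8 + 1, so 162^137 ≡ 71·71·162 ≡ 167 (mod 275).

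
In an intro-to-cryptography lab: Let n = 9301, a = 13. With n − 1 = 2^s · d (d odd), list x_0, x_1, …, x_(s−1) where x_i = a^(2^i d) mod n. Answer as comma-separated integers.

n − 1 = 9300 = 2^2 · 2325, so s = 2 and d = 2325.
x_0 = 13^2325 mod 9301 = 4514.
x_1 = 4514^2 mod 9301 = 7006.

4514, 7006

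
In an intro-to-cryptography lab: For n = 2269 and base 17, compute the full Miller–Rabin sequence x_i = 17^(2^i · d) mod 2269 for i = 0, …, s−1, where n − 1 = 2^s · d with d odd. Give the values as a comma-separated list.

2268, 1

n − 1 = 2268 = 2^2 · 567, so s = 2 and d = 567.
x_0 = 17^567 mod 2269 = 2268.
x_1 = 2268^2 mod 2269 = 1.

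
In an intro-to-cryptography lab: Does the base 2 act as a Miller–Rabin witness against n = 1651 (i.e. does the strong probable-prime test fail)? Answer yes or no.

yes

n − 1 = 1650 = 2^1 · 825, so s = 1 and d = 825.
x_0 = 2^825 mod 1651 = 1461.
x_0 ∉ {1, 1650} and s = 1, so 2 is a Miller–Rabin witness and 1651 is composite.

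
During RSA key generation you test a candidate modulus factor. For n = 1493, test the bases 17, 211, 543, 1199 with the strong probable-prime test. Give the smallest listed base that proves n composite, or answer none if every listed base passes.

none

n − 1 = 1492 = 2^2 · 373, so s = 2 and d = 373.
Base 17: x_0 = 17^373 mod 1493 = 1061. x_0 is neither 1 nor 1492, so continue squaring. x_1 = 1061^2 mod 1493 = 1492. x_1 ≡ −1, so 17 is not a witness.
Base 211: x_0 = 211^373 mod 1493 = 1. x_0 = 1, so 211 is not a witness.
Base 543: x_0 = 543^373 mod 1493 = 1061. x_0 is neither 1 nor 1492, so continue squaring. x_1 = 1061^2 mod 1493 = 1492. x_1 ≡ −1, so 543 is not a witness.
Base 1199: x_0 = 1199^373 mod 1493 = 1492. x_0 = 1492 ≡ −1, so 1199 is not a witness.
No listed base is a witness for 1493.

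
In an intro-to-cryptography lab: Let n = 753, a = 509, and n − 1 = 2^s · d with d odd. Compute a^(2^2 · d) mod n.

460

n − 1 = 752 = 2^4 · 47, so s = 4 and d = 47.
x_0 = 509^47 mod 753 = 626.
x_1 = 626^2 mod 753 = 316.
x_2 = 316^2 mod 753 = 460.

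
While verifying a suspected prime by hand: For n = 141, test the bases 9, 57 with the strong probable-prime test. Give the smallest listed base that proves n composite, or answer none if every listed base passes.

n − 1 = 140 = 2^2 · 35, so s = 2 and d = 35.
Base 9: x_0 = 9^35 mod 141 = 3. x_0 is neither 1 nor 140, so continue squaring. x_1 = 3^2 mod 141 = 9. Reached i = s−1 = 1 without hitting −1: 9 is a Miller–Rabin witness and 141 is composite.
Base 57: x_0 = 57^35 mod 141 = 15. x_0 is neither 1 nor 140, so continue squaring. x_1 = 15^2 mod 141 = 84. Reached i = s−1 = 1 without hitting −1: 57 is a Miller–Rabin witness and 141 is composite.
The smallest witness among the given bases is 9.

9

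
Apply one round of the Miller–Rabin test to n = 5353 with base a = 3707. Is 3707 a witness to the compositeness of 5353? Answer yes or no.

n − 1 = 5352 = 2^3 · 669, so s = 3 and d = 669.
By repeated squaring, 3707^669 ≡ 3108 (mod 5353).
x_0 = 3707^669 mod 5353 = 3108.
x_0 is neither 1 nor 5352, so continue squaring.
x_1 = 3108^2 mod 5353 = 2852.
x_2 = 2852^2 mod 5353 = 2697.
Reached i = s−1 = 2 without hitting −1: 3707 is a Miller–Rabin witness and 5353 is composite.

yes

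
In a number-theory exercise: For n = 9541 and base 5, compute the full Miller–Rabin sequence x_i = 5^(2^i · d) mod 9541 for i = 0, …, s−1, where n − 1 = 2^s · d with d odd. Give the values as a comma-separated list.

n − 1 = 9540 = 2^2 · 2385, so s = 2 and d = 2385.
x_0 = 5^2385 mod 9541 = 8490.
x_1 = 8490^2 mod 9541 = 7386.

8490, 7386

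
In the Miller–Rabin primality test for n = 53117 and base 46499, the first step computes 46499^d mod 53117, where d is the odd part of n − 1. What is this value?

10206

n − 1 = 53116 = 2^2 · 13279, so s = 2 and d = 13279.
Repeated squaring mod 53117: 46499^1 ≡ 46499, 46499^2 ≡ 29516, 46499^4 ≡ 22339, 46499^8 ≡ 49823, 46499^16 ≡ 14568, 46499^32 ≡ 24209, 46499^64 ≡ 35820, 46499^128 ≡ 31265, 46499^256 ≡ 41191, 46499^512 ≡ 35267, 46499^1024 ≡ 26734, 46499^2048 ≡ 17521, 46499^4096 ≡ 22298, 46499^8192 ≡ 25684.
13279 = 8192 + 4096 + 512 + 256 + 128 + 64 + 16 + 8 + 4 + 2 + 1, so 46499^13279 ≡ 25684·22298·35267·41191·31265·35820·14568·49823·22339·29516·46499 ≡ 10206 (mod 53117).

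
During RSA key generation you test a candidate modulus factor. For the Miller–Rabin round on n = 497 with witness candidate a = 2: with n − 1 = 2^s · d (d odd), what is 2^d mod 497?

n − 1 = 496 = 2^4 · 31, so s = 4 and d = 31.
2^31 mod 497 = 324.

324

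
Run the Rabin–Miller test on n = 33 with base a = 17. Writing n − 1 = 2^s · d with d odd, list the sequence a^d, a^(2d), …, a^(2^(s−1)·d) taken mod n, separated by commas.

17, 25, 31, 4, 16

n − 1 = 32 = 2^5 · 1, so s = 5 and d = 1.
x_0 = 17^1 mod 33 = 17.
x_1 = 17^2 mod 33 = 25.
x_2 = 25^2 mod 33 = 31.
x_3 = 31^2 mod 33 = 4.
x_4 = 4^2 mod 33 = 16.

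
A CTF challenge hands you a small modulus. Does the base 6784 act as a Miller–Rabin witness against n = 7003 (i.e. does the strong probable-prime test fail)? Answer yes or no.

n − 1 = 7002 = 2^1 · 3501, so s = 1 and d = 3501.
x_0 = 6784^3501 mod 7003 = 1698.
x_0 ∉ {1, 7002} and s = 1, so 6784 is a Miller–Rabin witness and 7003 is composite.

yes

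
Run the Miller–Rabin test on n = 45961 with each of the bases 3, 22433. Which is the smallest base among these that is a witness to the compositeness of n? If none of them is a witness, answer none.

3

n − 1 = 45960 = 2^3 · 5745, so s = 3 and d = 5745.
Base 3: x_0 = 3^5745 mod 45961 = 11237. x_0 is neither 1 nor 45960, so continue squaring. x_1 = 11237^2 mod 45961 = 15302. x_2 = 15302^2 mod 45961 = 25870. Reached i = s−1 = 2 without hitting −1: 3 is a Miller–Rabin witness and 45961 is composite.
Base 22433: x_0 = 22433^5745 mod 45961 = 14528. x_0 is neither 1 nor 45960, so continue squaring. x_1 = 14528^2 mod 45961 = 9872. x_2 = 9872^2 mod 45961 = 19064. Reached i = s−1 = 2 without hitting −1: 22433 is a Miller–Rabin witness and 45961 is composite.
The smallest witness among the given bases is 3.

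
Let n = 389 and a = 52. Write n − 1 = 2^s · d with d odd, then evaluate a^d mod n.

388

n − 1 = 388 = 2^2 · 97, so s = 2 and d = 97.
52^97 mod 389 = 388.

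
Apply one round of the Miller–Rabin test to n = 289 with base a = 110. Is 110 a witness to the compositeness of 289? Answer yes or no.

no

n − 1 = 288 = 2^5 · 9, so s = 5 and d = 9.
x_0 = 110^9 mod 289 = 110.
x_0 is neither 1 nor 288, so continue squaring.
x_1 = 110^2 mod 289 = 251.
x_2 = 251^2 mod 289 = 288.
x_2 ≡ −1, so 110 is not a witness.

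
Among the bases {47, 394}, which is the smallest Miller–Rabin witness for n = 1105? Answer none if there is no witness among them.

n − 1 = 1104 = 2^4 · 69, so s = 4 and d = 69.
Base 47: x_0 = 47^69 mod 1105 = 47. x_0 is neither 1 nor 1104, so continue squaring. x_1 = 47^2 mod 1105 = 1104. x_1 ≡ −1, so 47 is not a witness.
Base 394: x_0 = 394^69 mod 1105 = 974. x_0 is neither 1 nor 1104, so continue squaring. x_1 = 974^2 mod 1105 = 586. x_2 = 586^2 mod 1105 = 846. x_3 = 846^2 mod 1105 = 781. Reached i = s−1 = 3 without hitting −1: 394 is a Miller–Rabin witness and 1105 is composite.
The smallest witness among the given bases is 394.

394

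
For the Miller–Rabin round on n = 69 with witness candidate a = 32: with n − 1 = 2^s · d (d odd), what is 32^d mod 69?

26

n − 1 = 68 = 2^2 · 17, so s = 2 and d = 17.
Repeated squaring mod 69: 32^1 ≡ 32, 32^2 ≡ 58, 32^4 ≡ 52, 32^8 ≡ 13, 32^16 ≡ 31.
17 = 16 + 1, so 32^17 ≡ 31·32 ≡ 26 (mod 69).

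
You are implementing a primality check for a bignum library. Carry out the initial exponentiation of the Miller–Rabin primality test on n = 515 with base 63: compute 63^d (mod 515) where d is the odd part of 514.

158

n − 1 = 514 = 2^1 · 257, so s = 1 and d = 257.
By repeated squaring, 63^257 ≡ 158 (mod 515).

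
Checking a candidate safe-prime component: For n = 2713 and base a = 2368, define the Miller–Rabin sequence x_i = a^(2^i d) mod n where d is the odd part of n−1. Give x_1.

n − 1 = 2712 = 2^3 · 339, so s = 3 and d = 339.
x_0 = 2368^339 mod 2713 = 1826.
x_1 = 1826^2 mod 2713 = 2712.

2712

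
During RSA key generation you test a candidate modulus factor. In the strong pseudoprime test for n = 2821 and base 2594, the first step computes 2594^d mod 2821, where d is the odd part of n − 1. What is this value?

n − 1 = 2820 = 2^2 · 705, so s = 2 and d = 705.
Repeated squaring mod 2821: 2594^1 ≡ 2594, 2594^2 ≡ 751, 2594^4 ≡ 2622, 2594^8 ≡ 107, 2594^16 ≡ 165, 2594^32 ≡ 1836, 2594^64 ≡ 2622, 2594^128 ≡ 107, 2594^256 ≡ 165, 2594^512 ≡ 1836.
705 = 512 + 128 + 64 + 1, so 2594^705 ≡ 1836·107·2622·2594 ≡ 1828 (mod 2821).

1828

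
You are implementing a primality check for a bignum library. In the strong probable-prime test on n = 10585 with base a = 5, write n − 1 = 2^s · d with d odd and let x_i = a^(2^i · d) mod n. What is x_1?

n − 1 = 10584 = 2^3 · 1323, so s = 3 and d = 1323.
Repeated squaring mod 10585: 5^1 ≡ 5, 5^2 ≡ 25, 5^4 ≡ 625, 5^8 ≡ 9565, 5^16 ≡ 3070, 5^32 ≡ 4250, 5^64 ≡ 4490, 5^128 ≡ 6260, 5^256 ≡ 1930, 5^512 ≡ 9565, 5^1024 ≡ 3070.
1323 = 1024 + 256 + 32 + 8 + 2 + 1, so 5^1323 ≡ 3070·1930·4250·9565·25·5 ≡ 9395 (mod 10585).
x_0 = 9395.
x_1 = 9395^2 mod 10585 = 8295.

8295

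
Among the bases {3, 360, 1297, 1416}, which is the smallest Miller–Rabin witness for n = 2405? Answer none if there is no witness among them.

n − 1 = 2404 = 2^2 · 601, so s = 2 and d = 601.
Base 3: x_0 = 3^601 mod 2405 = 263. x_0 is neither 1 nor 2404, so continue squaring. x_1 = 263^2 mod 2405 = 1829. Reached i = s−1 = 1 without hitting −1: 3 is a Miller–Rabin witness and 2405 is composite.
Base 360: x_0 = 360^601 mod 2405 = 360. x_0 is neither 1 nor 2404, so continue squaring. x_1 = 360^2 mod 2405 = 2135. Reached i = s−1 = 1 without hitting −1: 360 is a Miller–Rabin witness and 2405 is composite.
Base 1297: x_0 = 1297^601 mod 2405 = 1167. x_0 is neither 1 nor 2404, so continue squaring. x_1 = 1167^2 mod 2405 = 659. Reached i = s−1 = 1 without hitting −1: 1297 is a Miller–Rabin witness and 2405 is composite.
Base 1416: x_0 = 1416^601 mod 2405 = 1416. x_0 is neither 1 nor 2404, so continue squaring. x_1 = 1416^2 mod 2405 = 1691. Reached i = s−1 = 1 without hitting −1: 1416 is a Miller–Rabin witness and 2405 is composite.
The smallest witness among the given bases is 3.

3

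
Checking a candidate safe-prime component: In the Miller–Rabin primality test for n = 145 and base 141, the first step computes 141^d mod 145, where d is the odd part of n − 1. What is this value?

16

n − 1 = 144 = 2^4 · 9, so s = 4 and d = 9.
Repeated squaring mod 145: 141^1 ≡ 141, 141^2 ≡ 16, 141^4 ≡ 111, 141^8 ≡ 141.
9 = 8 + 1, so 141^9 ≡ 141·141 ≡ 16 (mod 145).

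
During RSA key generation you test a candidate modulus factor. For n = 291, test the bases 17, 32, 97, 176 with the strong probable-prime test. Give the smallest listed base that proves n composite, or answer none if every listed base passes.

17

n − 1 = 290 = 2^1 · 145, so s = 1 and d = 145.
Base 17: x_0 = 17^145 mod 291 = 80. x_0 ∉ {1, 290} and s = 1, so 17 is a Miller–Rabin witness and 291 is composite.
Base 32: x_0 = 32^145 mod 291 = 32. x_0 ∉ {1, 290} and s = 1, so 32 is a Miller–Rabin witness and 291 is composite.
Base 97: x_0 = 97^145 mod 291 = 97. x_0 ∉ {1, 290} and s = 1, so 97 is a Miller–Rabin witness and 291 is composite.
Base 176: x_0 = 176^145 mod 291 = 176. x_0 ∉ {1, 290} and s = 1, so 176 is a Miller–Rabin witness and 291 is composite.
The smallest witness among the given bases is 17.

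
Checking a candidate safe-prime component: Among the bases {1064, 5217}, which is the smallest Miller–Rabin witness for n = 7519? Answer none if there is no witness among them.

1064

n − 1 = 7518 = 2^1 · 3759, so s = 1 and d = 3759.
Base 1064: x_0 = 1064^3759 mod 7519 = 2392. x_0 ∉ {1, 7518} and s = 1, so 1064 is a Miller–Rabin witness and 7519 is composite.
Base 5217: x_0 = 5217^3759 mod 7519 = 7352. x_0 ∉ {1, 7518} and s = 1, so 5217 is a Miller–Rabin witness and 7519 is composite.
The smallest witness among the given bases is 1064.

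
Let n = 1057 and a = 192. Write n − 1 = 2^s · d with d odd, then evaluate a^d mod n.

664

n − 1 = 1056 = 2^5 · 33, so s = 5 and d = 33.
Repeated squaring mod 1057: 192^1 ≡ 192, 192^2 ≡ 926, 192^4 ≡ 249, 192^8 ≡ 695, 192^16 ≡ 1033, 192^32 ≡ 576.
33 = 32 + 1, so 192^33 ≡ 576·192 ≡ 664 (mod 1057).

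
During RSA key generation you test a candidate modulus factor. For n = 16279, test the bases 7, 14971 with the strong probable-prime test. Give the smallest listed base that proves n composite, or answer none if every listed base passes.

n − 1 = 16278 = 2^1 · 8139, so s = 1 and d = 8139.
Base 7: x_0 = 7^8139 mod 16279 = 5161. x_0 ∉ {1, 16278} and s = 1, so 7 is a Miller–Rabin witness and 16279 is composite.
Base 14971: x_0 = 14971^8139 mod 16279 = 14889. x_0 ∉ {1, 16278} and s = 1, so 14971 is a Miller–Rabin witness and 16279 is composite.
The smallest witness among the given bases is 7.

7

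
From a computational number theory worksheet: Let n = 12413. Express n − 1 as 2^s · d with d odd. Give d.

Halving: 12412 → 6206 → 3103; 3103 is odd.
So 12412 = 2^2 · 3103.

3103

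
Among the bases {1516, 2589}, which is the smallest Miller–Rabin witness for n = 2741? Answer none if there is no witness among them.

n − 1 = 2740 = 2^2 · 685, so s = 2 and d = 685.
Base 1516: x_0 = 1516^685 mod 2741 = 2740. x_0 = 2740 ≡ −1, so 1516 is not a witness.
Base 2589: x_0 = 2589^685 mod 2741 = 2085. x_0 is neither 1 nor 2740, so continue squaring. x_1 = 2085^2 mod 2741 = 2740. x_1 ≡ −1, so 2589 is not a witness.
No listed base is a witness for 2741.

none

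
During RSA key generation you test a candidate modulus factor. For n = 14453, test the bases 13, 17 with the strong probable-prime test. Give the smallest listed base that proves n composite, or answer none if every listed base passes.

n − 1 = 14452 = 2^2 · 3613, so s = 2 and d = 3613.
Base 13: x_0 = 13^3613 mod 14453 = 332. x_0 is neither 1 nor 14452, so continue squaring. x_1 = 332^2 mod 14453 = 9053. Reached i = s−1 = 1 without hitting −1: 13 is a Miller–Rabin witness and 14453 is composite.
Base 17: x_0 = 17^3613 mod 14453 = 12492. x_0 is neither 1 nor 14452, so continue squaring. x_1 = 12492^2 mod 14453 = 1023. Reached i = s−1 = 1 without hitting −1: 17 is a Miller–Rabin witness and 14453 is composite.
The smallest witness among the given bases is 13.

13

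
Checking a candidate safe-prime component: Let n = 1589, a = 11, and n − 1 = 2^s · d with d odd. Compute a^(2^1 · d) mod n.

n − 1 = 1588 = 2^2 · 397, so s = 2 and d = 397.
x_0 = 11^397 mod 1589 = 1348.
x_1 = 1348^2 mod 1589 = 877.

877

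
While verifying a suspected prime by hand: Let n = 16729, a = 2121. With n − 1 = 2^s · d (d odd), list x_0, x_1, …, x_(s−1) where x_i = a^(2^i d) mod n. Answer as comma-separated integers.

n − 1 = 16728 = 2^3 · 2091, so s = 3 and d = 2091.
x_0 = 2121^2091 mod 16729 = 11108.
x_1 = 11108^2 mod 16729 = 11289.
x_2 = 11289^2 mod 16729 = 16728.

11108, 11289, 16728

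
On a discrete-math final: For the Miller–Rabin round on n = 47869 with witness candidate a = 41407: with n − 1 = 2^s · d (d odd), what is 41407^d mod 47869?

n − 1 = 47868 = 2^2 · 11967, so s = 2 and d = 11967.
By repeated squaring, 41407^11967 ≡ 1 (mod 47869).

1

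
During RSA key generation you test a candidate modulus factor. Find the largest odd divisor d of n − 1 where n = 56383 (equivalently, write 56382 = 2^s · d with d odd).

Halving: 56382 → 28191; 28191 is odd.
So 56382 = 2^1 · 28191.

28191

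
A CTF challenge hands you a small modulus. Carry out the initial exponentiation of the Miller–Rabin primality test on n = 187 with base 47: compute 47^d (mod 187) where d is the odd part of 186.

115

n − 1 = 186 = 2^1 · 93, so s = 1 and d = 93.
Repeated squaring mod 187: 47^1 ≡ 47, 47^2 ≡ 152, 47^4 ≡ 103, 47^8 ≡ 137, 47^16 ≡ 69, 47^32 ≡ 86, 47^64 ≡ 103.
93 = 64 + 16 + 8 + 4 + 1, so 47^93 ≡ 103·69·137·103·47 ≡ 115 (mod 187).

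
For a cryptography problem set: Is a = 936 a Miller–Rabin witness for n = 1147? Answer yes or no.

n − 1 = 1146 = 2^1 · 573, so s = 1 and d = 573.
Repeated squaring mod 1147: 936^1 ≡ 936, 936^2 ≡ 935, 936^4 ≡ 211, 936^8 ≡ 935, 936^16 ≡ 211, 936^32 ≡ 935, 936^64 ≡ 211, 936^128 ≡ 935, 936^256 ≡ 211, 936^512 ≡ 935.
573 = 512 + 32 + 16 + 8 + 4 + 1, so 936^573 ≡ 935·935·211·935·211·936 ≡ 1146 (mod 1147).
x_0 = 936^573 mod 1147 = 1146.
x_0 = 1146 ≡ −1, so 936 is not a witness.

no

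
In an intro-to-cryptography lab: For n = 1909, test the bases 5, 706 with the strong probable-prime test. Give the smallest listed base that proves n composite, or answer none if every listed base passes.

n − 1 = 1908 = 2^2 · 477, so s = 2 and d = 477.
Base 5: x_0 = 5^477 mod 1909 = 364. x_0 is neither 1 nor 1908, so continue squaring. x_1 = 364^2 mod 1909 = 775. Reached i = s−1 = 1 without hitting −1: 5 is a Miller–Rabin witness and 1909 is composite.
Base 706: x_0 = 706^477 mod 1909 = 1228. x_0 is neither 1 nor 1908, so continue squaring. x_1 = 1228^2 mod 1909 = 1783. Reached i = s−1 = 1 without hitting −1: 706 is a Miller–Rabin witness and 1909 is composite.
The smallest witness among the given bases is 5.

5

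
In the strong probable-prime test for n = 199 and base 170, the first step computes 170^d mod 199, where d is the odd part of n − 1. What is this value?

198

n − 1 = 198 = 2^1 · 99, so s = 1 and d = 99.
170^99 mod 199 = 198.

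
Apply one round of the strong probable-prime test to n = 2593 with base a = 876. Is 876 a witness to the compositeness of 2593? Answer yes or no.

n − 1 = 2592 = 2^5 · 81, so s = 5 and d = 81.
x_0 = 876^81 mod 2593 = 2526.
x_0 is neither 1 nor 2592, so continue squaring.
x_1 = 2526^2 mod 2593 = 1896.
x_2 = 1896^2 mod 2593 = 918.
x_3 = 918^2 mod 2593 = 2592.
x_3 ≡ −1, so 876 is not a witness.

no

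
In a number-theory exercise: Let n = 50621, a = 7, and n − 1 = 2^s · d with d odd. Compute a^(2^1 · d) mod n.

20342

n − 1 = 50620 = 2^2 · 12655, so s = 2 and d = 12655.
x_0 = 7^12655 mod 50621 = 22084.
x_1 = 22084^2 mod 50621 = 20342.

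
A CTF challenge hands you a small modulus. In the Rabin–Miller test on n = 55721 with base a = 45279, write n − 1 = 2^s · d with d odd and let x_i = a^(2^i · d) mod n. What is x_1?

n − 1 = 55720 = 2^3 · 6965, so s = 3 and d = 6965.
By repeated squaring, 45279^6965 ≡ 55720 (mod 55721).
x_0 = 55720.
x_1 = 55720^2 mod 55721 = 1.

1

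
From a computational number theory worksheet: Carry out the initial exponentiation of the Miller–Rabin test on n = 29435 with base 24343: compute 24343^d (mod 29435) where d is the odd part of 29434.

7233

n − 1 = 29434 = 2^1 · 14717, so s = 1 and d = 14717.
Repeated squaring mod 29435: 24343^1 ≡ 24343, 24343^2 ≡ 25664, 24343^4 ≡ 3336, 24343^8 ≡ 2466, 24343^16 ≡ 17546, 24343^32 ≡ 1451, 24343^64 ≡ 15516, 24343^128 ≡ 26826, 24343^256 ≡ 7396, 24343^512 ≡ 10586, 24343^1024 ≡ 4351, 24343^2048 ≡ 4496, 24343^4096 ≡ 21606, 24343^8192 ≡ 9571.
14717 = 8192 + 4096 + 2048 + 256 + 64 + 32 + 16 + 8 + 4 + 1, so 24343^14717 ≡ 9571·21606·4496·7396·15516·1451·17546·2466·3336·24343 ≡ 7233 (mod 29435).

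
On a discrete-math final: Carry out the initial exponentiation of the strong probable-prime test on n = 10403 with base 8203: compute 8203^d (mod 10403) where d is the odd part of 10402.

n − 1 = 10402 = 2^1 · 5201, so s = 1 and d = 5201.
Repeated squaring mod 10403: 8203^1 ≡ 8203, 8203^2 ≡ 2605, 8203^4 ≡ 3269, 8203^8 ≡ 2480, 8203^16 ≡ 2227, 8203^32 ≡ 7701, 8203^64 ≡ 8301, 8203^128 ≡ 7532, 8203^256 ≡ 3465, 8203^512 ≡ 1163, 8203^1024 ≡ 179, 8203^2048 ≡ 832, 8203^4096 ≡ 5626.
5201 = 4096 + 1024 + 64 + 16 + 1, so 8203^5201 ≡ 5626·179·8301·2227·8203 ≡ 8304 (mod 10403).

8304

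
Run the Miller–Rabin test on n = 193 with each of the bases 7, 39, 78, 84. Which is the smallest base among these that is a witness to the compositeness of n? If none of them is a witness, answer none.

none

n − 1 = 192 = 2^6 · 3, so s = 6 and d = 3.
Base 7: x_0 = 7^3 mod 193 = 150. x_0 is neither 1 nor 192, so continue squaring. x_1 = 150^2 mod 193 = 112. x_2 = 112^2 mod 193 = 192. x_2 ≡ −1, so 7 is not a witness.
Base 39: x_0 = 39^3 mod 193 = 68. x_0 is neither 1 nor 192, so continue squaring. x_1 = 68^2 mod 193 = 185. x_2 = 185^2 mod 193 = 64. x_3 = 64^2 mod 193 = 43. x_4 = 43^2 mod 193 = 112. x_5 = 112^2 mod 193 = 192. x_5 ≡ −1, so 39 is not a witness.
Base 78: x_0 = 78^3 mod 193 = 158. x_0 is neither 1 nor 192, so continue squaring. x_1 = 158^2 mod 193 = 67. x_2 = 67^2 mod 193 = 50. x_3 = 50^2 mod 193 = 184. x_4 = 184^2 mod 193 = 81. x_5 = 81^2 mod 193 = 192. x_5 ≡ −1, so 78 is not a witness.
Base 84: x_0 = 84^3 mod 193 = 1. x_0 = 1, so 84 is not a witness.
No listed base is a witness for 193.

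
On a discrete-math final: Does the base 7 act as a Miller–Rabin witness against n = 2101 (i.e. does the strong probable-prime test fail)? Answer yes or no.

no

n − 1 = 2100 = 2^2 · 525, so s = 2 and d = 525.
Repeated squaring mod 2101: 7^1 ≡ 7, 7^2 ≡ 49, 7^4 ≡ 300, 7^8 ≡ 1758, 7^16 ≡ 2094, 7^32 ≡ 49, 7^64 ≡ 300, 7^128 ≡ 1758, 7^256 ≡ 2094, 7^512 ≡ 49.
525 = 512 + 8 + 4 + 1, so 7^525 ≡ 49·1758·300·7 ≡ 2100 (mod 2101).
x_0 = 7^525 mod 2101 = 2100.
x_0 = 2100 ≡ −1, so 7 is not a witness.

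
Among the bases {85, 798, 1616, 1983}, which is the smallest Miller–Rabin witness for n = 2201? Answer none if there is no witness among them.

n − 1 = 2200 = 2^3 · 275, so s = 3 and d = 275.
Base 85: x_0 = 85^275 mod 2201 = 2200. x_0 = 2200 ≡ −1, so 85 is not a witness.
Base 798: x_0 = 798^275 mod 2201 = 2200. x_0 = 2200 ≡ −1, so 798 is not a witness.
Base 1616: x_0 = 1616^275 mod 2201 = 1. x_0 = 1, so 1616 is not a witness.
Base 1983: x_0 = 1983^275 mod 2201 = 2200. x_0 = 2200 ≡ −1, so 1983 is not a witness.
No listed base is a witness for 2201.

none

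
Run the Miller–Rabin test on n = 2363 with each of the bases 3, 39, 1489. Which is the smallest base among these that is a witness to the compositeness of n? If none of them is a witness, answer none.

n − 1 = 2362 = 2^1 · 1181, so s = 1 and d = 1181.
Base 3: x_0 = 3^1181 mod 2363 = 250. x_0 ∉ {1, 2362} and s = 1, so 3 is a Miller–Rabin witness and 2363 is composite.
Base 39: x_0 = 39^1181 mod 2363 = 2298. x_0 ∉ {1, 2362} and s = 1, so 39 is a Miller–Rabin witness and 2363 is composite.
Base 1489: x_0 = 1489^1181 mod 2363 = 674. x_0 ∉ {1, 2362} and s = 1, so 1489 is a Miller–Rabin witness and 2363 is composite.
The smallest witness among the given bases is 3.

3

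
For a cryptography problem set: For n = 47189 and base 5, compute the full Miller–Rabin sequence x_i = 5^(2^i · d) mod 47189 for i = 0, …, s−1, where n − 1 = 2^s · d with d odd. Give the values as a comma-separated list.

n − 1 = 47188 = 2^2 · 11797, so s = 2 and d = 11797.
x_0 = 5^11797 mod 47189 = 1.
x_1 = 1^2 mod 47189 = 1.

1, 1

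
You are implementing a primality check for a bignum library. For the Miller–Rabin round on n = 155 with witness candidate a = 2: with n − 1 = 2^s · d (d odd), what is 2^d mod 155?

97

n − 1 = 154 = 2^1 · 77, so s = 1 and d = 77.
2^77 mod 155 = 97.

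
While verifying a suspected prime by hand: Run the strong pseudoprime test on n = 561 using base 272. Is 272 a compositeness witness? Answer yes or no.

yes

n − 1 = 560 = 2^4 · 35, so s = 4 and d = 35.
x_0 = 272^35 mod 561 = 527.
x_0 is neither 1 nor 560, so continue squaring.
x_1 = 527^2 mod 561 = 34.
x_2 = 34^2 mod 561 = 34.
x_3 = 34^2 mod 561 = 34.
Reached i = s−1 = 3 without hitting −1: 272 is a Miller–Rabin witness and 561 is composite.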